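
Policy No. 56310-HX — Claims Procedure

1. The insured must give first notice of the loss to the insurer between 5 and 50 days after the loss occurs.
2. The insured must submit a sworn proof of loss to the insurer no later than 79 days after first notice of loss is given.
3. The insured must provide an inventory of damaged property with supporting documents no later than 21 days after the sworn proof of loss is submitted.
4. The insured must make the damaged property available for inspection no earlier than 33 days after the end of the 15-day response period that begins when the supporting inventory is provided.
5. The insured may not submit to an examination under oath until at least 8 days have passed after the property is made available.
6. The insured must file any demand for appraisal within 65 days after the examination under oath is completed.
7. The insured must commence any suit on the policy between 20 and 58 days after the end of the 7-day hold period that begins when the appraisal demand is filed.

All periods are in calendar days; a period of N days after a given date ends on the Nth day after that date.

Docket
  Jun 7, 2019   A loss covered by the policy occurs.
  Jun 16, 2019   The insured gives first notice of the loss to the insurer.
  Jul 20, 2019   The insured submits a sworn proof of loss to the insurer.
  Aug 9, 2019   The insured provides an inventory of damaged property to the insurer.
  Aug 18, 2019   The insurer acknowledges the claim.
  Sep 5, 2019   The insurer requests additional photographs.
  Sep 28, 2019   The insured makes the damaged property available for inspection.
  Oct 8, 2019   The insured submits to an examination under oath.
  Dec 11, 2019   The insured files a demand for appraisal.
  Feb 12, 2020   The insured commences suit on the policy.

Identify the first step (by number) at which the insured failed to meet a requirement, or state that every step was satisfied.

Step 1 — 5 and 50 days from Jun 7, 2019 (when the loss occurs) are Jun 12, 2019 and Jul 27, 2019 respectively; Jun 16, 2019 falls inside that range.
Step 2 — counting 79 days from Jun 16, 2019 (when first notice of loss is given) gives a deadline of Sep 3, 2019; completed Jul 20, 2019, before the deadline.
Step 3 — counting 21 days from Jul 20, 2019 (when the sworn proof of loss is submitted) gives a deadline of Aug 10, 2019; completed Aug 9, 2019, before the deadline.
Step 4 — must wait 33 days from Aug 24, 2019 (end of the 15-day response period, which began when the supporting inventory is provided on Aug 9, 2019), so not before Sep 26, 2019; done Sep 28, 2019 — permitted.
Step 5 — must wait 8 days from Sep 28, 2019 (when the property is made available), so not before Oct 6, 2019; done Oct 8, 2019 — permitted.
Step 6 — counting 65 days from Oct 8, 2019 (when the examination under oath is completed) gives a deadline of Dec 12, 2019; Dec 11, 2019 is within that limit.
Step 7 — 20 and 58 days from Dec 18, 2019 (end of the 7-day hold period, which began when the appraisal demand is filed on Dec 11, 2019) are Jan 7, 2020 and Feb 14, 2020 respectively; done Feb 12, 2020 — within the window.

None — every step was satisfied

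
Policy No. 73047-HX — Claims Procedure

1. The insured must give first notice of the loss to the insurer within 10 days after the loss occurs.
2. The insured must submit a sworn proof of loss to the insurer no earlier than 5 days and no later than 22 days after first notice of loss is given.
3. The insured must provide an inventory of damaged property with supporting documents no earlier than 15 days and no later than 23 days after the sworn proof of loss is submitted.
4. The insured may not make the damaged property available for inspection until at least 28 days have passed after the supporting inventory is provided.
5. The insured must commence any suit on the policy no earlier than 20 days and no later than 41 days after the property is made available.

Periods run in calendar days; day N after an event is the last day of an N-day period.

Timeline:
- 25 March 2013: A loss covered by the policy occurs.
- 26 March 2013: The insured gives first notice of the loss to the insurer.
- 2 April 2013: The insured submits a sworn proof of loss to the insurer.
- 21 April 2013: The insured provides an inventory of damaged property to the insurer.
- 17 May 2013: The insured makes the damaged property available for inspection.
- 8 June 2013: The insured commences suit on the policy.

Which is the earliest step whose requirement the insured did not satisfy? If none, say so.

Step 4

Step 1: 10 days after 25 March 2013 (when the loss occurs) is 4 April 2013; completed 26 March 2013, before the deadline.
Step 2: the window is 5–22 days after 26 March 2013 (when first notice of loss is given), so 31 March 2013 through 17 April 2013; done 2 April 2013 — within the window.
Step 3: the window is 15–23 days after 2 April 2013 (when the sworn proof of loss is submitted), so 17 April 2013 through 25 April 2013; 21 April 2013 falls inside that range.
Step 4: the earliest permitted date is 28 days after 21 April 2013 (when the supporting inventory is provided), i.e. 19 May 2013; 17 May 2013 is 2 days before the earliest permitted date.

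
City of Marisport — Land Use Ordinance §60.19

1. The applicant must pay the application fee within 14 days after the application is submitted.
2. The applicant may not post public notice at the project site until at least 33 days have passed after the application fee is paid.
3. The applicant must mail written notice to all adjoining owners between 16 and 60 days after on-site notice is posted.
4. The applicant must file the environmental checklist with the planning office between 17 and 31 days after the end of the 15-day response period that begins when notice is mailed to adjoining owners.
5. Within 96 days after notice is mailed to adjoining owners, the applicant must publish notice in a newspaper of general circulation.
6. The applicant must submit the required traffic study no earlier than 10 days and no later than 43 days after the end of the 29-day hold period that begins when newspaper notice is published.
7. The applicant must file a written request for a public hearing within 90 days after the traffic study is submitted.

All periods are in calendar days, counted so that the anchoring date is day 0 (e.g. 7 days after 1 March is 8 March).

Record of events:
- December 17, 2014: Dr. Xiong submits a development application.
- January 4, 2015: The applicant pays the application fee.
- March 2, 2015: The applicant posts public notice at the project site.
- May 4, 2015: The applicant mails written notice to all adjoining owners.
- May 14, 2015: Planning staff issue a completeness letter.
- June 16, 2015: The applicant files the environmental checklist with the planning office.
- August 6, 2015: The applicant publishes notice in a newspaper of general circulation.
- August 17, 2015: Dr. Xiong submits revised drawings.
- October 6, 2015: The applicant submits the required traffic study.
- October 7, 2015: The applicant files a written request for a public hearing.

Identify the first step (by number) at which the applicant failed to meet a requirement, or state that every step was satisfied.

Step 1 — counting 14 days from December 17, 2014 (when the application is submitted) gives a deadline of December 31, 2014; done January 4, 2015 — 4 days late.

Step 1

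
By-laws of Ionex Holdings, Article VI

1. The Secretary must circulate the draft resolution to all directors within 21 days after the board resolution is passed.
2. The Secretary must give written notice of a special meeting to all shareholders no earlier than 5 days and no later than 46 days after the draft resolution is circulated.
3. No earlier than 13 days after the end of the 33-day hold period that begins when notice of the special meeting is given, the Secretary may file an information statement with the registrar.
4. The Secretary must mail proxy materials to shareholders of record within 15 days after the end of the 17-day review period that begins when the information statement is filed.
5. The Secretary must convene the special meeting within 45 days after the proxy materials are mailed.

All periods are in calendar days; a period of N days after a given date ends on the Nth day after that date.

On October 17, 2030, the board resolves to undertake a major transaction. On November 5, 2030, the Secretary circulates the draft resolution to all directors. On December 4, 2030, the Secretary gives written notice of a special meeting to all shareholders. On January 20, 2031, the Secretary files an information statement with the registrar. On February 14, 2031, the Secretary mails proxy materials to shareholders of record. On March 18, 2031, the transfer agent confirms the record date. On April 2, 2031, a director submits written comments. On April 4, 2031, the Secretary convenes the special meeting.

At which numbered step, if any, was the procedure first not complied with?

(1) due by October 17, 2030 + 21 days = November 7, 2030; done November 5, 2030 — timely.
(2) the permitted window runs from November 5, 2030 + 5 = November 10, 2030 to November 5, 2030 + 46 = December 21, 2030; done December 4, 2030, which is between those dates.
(3) permitted from January 6, 2031 + 13 days = January 19, 2031 onward; done January 20, 2031 — permitted.
(4) due by February 6, 2031 + 15 days = February 21, 2031; completed February 14, 2031, before the deadline.
(5) due by February 14, 2031 + 45 days = March 31, 2031; not done until April 4, 2031, 4 days after the deadline.
The procedure was therefore not followed at step 5.

Step 5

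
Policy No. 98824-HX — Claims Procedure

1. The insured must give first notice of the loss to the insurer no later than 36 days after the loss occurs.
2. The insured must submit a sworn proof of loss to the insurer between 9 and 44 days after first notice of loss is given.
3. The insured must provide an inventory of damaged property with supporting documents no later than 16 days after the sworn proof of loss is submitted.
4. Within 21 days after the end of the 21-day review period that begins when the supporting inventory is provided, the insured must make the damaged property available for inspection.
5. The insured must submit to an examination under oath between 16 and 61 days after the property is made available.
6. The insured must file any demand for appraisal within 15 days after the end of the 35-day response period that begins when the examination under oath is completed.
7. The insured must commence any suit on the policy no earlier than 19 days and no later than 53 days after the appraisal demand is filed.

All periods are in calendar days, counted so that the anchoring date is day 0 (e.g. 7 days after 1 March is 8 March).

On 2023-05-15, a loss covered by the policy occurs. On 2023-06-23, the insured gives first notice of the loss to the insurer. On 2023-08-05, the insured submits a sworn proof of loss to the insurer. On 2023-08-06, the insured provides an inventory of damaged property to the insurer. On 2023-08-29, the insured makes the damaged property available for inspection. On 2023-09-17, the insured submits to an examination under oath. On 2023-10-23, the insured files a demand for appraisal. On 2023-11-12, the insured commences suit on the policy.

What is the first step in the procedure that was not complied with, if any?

Step 1

Step 1 — counting 36 days from 2023-05-15 (when the loss occurs) gives a deadline of 2023-06-20; not done until 2023-06-23, 3 days after the deadline.
Later steps need not be reached.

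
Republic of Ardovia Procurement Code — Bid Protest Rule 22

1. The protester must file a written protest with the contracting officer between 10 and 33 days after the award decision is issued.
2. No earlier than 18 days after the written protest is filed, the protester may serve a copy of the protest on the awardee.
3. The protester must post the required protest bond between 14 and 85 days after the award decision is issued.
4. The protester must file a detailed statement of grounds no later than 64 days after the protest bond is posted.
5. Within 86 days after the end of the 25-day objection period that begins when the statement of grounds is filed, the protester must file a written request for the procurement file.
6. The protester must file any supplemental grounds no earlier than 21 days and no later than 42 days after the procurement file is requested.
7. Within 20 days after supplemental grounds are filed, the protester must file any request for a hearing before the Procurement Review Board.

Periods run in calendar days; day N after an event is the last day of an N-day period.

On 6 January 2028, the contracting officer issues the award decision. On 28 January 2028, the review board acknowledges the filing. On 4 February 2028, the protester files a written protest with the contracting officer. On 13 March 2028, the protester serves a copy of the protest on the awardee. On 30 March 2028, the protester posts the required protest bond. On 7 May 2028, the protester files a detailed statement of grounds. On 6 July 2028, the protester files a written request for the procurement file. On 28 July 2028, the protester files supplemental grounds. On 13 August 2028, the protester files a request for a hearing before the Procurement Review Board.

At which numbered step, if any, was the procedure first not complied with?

None — every step was satisfied

(1) the permitted window runs from 6 January 2028 + 10 = 16 January 2028 to 6 January 2028 + 33 = 8 February 2028; done 4 February 2028 — within the window.
(2) permitted from 4 February 2028 + 18 days = 22 February 2028 onward; 13 March 2028 is on or after that date.
(3) the permitted window runs from 6 January 2028 + 14 = 20 January 2028 to 6 January 2028 + 85 = 31 March 2028; done 30 March 2028 — within the window.
(4) due by 30 March 2028 + 64 days = 2 June 2028; completed 7 May 2028, before the deadline.
(5) due by 1 June 2028 + 86 days = 26 August 2028; completed 6 July 2028, before the deadline.
(6) the permitted window runs from 6 July 2028 + 21 = 27 July 2028 to 6 July 2028 + 42 = 17 August 2028; done 28 July 2028, which is between those dates.
(7) due by 28 July 2028 + 20 days = 17 August 2028; completed 13 August 2028, before the deadline.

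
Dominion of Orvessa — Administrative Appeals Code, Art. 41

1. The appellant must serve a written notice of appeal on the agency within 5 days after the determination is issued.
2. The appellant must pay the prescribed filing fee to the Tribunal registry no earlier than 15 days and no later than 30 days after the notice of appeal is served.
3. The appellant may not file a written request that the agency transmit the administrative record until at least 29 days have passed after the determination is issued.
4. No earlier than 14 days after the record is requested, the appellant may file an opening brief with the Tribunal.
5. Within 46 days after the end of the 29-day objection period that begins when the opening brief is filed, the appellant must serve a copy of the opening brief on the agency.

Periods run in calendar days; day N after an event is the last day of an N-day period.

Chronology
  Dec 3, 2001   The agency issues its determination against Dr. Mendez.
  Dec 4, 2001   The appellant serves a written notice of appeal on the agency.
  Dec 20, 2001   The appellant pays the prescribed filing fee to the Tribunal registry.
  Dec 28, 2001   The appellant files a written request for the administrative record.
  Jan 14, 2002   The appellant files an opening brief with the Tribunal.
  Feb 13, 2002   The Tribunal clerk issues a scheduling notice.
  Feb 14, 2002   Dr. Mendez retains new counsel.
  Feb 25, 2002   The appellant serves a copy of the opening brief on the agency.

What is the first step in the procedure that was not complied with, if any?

Step 1 — counting 5 days from Dec 3, 2001 (when the determination is issued) gives a deadline of Dec 8, 2001; completed Dec 4, 2001, before the deadline.
Step 2 — 15 and 30 days from Dec 4, 2001 (when the notice of appeal is served) are Dec 19, 2001 and Jan 3, 2002 respectively; done Dec 20, 2001 — within the window.
Step 3 — must wait 29 days from Dec 3, 2001 (when the determination is issued), so not before Jan 1, 2002; Dec 28, 2001 is 4 days before the earliest permitted date.
No need to go further; step 3 was not satisfied.

Step 3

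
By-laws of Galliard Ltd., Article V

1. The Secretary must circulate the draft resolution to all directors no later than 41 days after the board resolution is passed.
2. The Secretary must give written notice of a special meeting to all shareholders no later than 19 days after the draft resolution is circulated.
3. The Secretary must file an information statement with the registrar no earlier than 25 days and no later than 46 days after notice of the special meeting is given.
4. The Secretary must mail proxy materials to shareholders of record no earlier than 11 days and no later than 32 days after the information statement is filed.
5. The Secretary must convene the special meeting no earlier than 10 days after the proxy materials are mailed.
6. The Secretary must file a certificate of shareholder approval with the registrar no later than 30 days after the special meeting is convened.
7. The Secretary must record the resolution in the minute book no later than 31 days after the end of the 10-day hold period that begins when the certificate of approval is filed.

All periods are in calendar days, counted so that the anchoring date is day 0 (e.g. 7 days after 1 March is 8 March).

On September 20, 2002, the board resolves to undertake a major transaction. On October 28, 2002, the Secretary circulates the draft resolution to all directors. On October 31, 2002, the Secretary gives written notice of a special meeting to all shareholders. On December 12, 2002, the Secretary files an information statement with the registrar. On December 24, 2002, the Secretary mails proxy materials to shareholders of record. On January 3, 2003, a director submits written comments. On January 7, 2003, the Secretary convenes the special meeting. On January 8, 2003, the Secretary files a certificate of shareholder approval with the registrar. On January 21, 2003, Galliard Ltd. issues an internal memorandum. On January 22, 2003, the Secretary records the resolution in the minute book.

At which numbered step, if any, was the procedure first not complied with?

None — every step was satisfied

Step 1: 41 days after September 20, 2002 (when the board resolution is passed) is October 31, 2002; done October 28, 2002 — timely.
Step 2: 19 days after October 28, 2002 (when the draft resolution is circulated) is November 16, 2002; completed October 31, 2002, before the deadline.
Step 3: the window is 25–46 days after October 31, 2002 (when notice of the special meeting is given), so November 25, 2002 through December 16, 2002; December 12, 2002 falls inside that range.
Step 4: the window is 11–32 days after December 12, 2002 (when the information statement is filed), so December 23, 2002 through January 13, 2003; December 24, 2002 falls inside that range.
Step 5: the earliest permitted date is 10 days after December 24, 2002 (when the proxy materials are mailed), i.e. January 3, 2003; done January 7, 2003 — permitted.
Step 6: 30 days after January 7, 2003 (when the special meeting is convened) is February 6, 2003; January 8, 2003 is within that limit.
Step 7: 31 days after January 18, 2003 (end of the 10-day hold period, which began when the certificate of approval is filed on January 8, 2003) is February 18, 2003; completed January 22, 2003, before the deadline.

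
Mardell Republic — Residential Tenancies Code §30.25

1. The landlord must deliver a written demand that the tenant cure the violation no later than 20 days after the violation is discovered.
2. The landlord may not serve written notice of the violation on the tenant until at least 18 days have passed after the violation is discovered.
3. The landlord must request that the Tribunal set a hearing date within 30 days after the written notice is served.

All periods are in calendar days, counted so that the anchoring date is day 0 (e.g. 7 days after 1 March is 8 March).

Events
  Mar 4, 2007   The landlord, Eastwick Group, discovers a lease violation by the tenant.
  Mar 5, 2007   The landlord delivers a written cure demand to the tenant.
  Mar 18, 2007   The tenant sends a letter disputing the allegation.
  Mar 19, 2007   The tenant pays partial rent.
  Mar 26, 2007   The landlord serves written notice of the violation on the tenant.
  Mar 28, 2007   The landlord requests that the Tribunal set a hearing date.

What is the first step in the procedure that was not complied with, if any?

(1) due by Mar 4, 2007 + 20 days = Mar 24, 2007; done Mar 5, 2007 — timely.
(2) permitted from Mar 4, 2007 + 18 days = Mar 22, 2007 onward; done Mar 26, 2007 — permitted.
(3) due by Mar 26, 2007 + 30 days = Apr 25, 2007; done Mar 28, 2007 — timely.

None — every step was satisfied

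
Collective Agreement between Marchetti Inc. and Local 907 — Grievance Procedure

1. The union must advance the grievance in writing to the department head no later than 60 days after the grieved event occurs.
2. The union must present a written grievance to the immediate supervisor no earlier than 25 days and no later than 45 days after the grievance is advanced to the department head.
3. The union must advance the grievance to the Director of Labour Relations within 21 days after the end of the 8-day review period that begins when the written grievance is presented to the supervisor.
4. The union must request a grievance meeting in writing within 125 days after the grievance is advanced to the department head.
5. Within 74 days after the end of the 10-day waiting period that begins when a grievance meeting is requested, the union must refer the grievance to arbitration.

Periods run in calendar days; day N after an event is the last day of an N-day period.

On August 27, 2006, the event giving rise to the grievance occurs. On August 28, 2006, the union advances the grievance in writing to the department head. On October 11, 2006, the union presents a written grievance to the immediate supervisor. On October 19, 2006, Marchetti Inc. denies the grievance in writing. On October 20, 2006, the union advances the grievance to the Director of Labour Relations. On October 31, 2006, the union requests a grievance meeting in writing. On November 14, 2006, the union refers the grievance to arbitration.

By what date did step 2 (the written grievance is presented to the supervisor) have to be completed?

Step 2 runs from August 28, 2006, when the grievance is advanced to the department head. The window is 25–45 days after August 28, 2006; it closes on October 12, 2006.

October 12, 2006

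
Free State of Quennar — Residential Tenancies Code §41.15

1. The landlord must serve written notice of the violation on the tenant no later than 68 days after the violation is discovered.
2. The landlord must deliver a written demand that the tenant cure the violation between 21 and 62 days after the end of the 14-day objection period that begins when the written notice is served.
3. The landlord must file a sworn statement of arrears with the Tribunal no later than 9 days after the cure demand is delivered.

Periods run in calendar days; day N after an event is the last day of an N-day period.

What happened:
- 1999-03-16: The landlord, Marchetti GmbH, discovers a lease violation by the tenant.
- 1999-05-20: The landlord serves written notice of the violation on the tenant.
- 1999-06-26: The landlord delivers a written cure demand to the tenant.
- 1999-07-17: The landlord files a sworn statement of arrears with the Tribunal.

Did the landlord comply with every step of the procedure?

No

(1) due by 1999-03-16 + 68 days = 1999-05-23; 1999-05-20 is within that limit.
(2) the permitted window runs from 1999-06-03 + 21 = 1999-06-24 to 1999-06-03 + 62 = 1999-08-04; done 1999-06-26, which is between those dates.
(3) due by 1999-06-26 + 9 days = 1999-07-05; not done until 1999-07-17, 12 days after the deadline.
Later steps need not be reached.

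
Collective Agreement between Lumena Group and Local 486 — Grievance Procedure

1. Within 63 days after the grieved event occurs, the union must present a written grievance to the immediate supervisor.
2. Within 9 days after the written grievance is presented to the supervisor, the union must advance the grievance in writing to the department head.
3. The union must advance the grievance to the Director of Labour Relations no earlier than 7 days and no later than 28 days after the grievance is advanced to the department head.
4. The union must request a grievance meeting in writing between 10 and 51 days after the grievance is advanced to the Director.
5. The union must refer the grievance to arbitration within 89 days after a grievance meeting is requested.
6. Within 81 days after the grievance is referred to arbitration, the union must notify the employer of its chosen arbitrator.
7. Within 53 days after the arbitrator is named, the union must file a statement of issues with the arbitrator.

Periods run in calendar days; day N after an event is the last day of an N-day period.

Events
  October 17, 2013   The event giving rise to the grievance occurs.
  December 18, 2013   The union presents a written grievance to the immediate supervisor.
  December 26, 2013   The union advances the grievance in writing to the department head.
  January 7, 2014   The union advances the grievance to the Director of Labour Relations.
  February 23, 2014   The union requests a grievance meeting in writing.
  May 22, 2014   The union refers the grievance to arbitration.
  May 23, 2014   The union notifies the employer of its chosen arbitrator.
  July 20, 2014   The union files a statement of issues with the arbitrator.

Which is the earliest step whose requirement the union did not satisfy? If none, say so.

Step 7

Step 1 — counting 63 days from October 17, 2013 (when the grieved event occurs) gives a deadline of December 19, 2013; done December 18, 2013 — timely.
Step 2 — counting 9 days from December 18, 2013 (when the written grievance is presented to the supervisor) gives a deadline of December 27, 2013; completed December 26, 2013, before the deadline.
Step 3 — 7 and 28 days from December 26, 2013 (when the grievance is advanced to the department head) are January 2, 2014 and January 23, 2014 respectively; done January 7, 2014, which is between those dates.
Step 4 — 10 and 51 days from January 7, 2014 (when the grievance is advanced to the Director) are January 17, 2014 and February 27, 2014 respectively; done February 23, 2014, which is between those dates.
Step 5 — counting 89 days from February 23, 2014 (when a grievance meeting is requested) gives a deadline of May 23, 2014; May 22, 2014 is within that limit.
Step 6 — counting 81 days from May 22, 2014 (when the grievance is referred to arbitration) gives a deadline of August 11, 2014; done May 23, 2014 — timely.
Step 7 — counting 53 days from May 23, 2014 (when the arbitrator is named) gives a deadline of July 15, 2014; done July 20, 2014 — 5 days late.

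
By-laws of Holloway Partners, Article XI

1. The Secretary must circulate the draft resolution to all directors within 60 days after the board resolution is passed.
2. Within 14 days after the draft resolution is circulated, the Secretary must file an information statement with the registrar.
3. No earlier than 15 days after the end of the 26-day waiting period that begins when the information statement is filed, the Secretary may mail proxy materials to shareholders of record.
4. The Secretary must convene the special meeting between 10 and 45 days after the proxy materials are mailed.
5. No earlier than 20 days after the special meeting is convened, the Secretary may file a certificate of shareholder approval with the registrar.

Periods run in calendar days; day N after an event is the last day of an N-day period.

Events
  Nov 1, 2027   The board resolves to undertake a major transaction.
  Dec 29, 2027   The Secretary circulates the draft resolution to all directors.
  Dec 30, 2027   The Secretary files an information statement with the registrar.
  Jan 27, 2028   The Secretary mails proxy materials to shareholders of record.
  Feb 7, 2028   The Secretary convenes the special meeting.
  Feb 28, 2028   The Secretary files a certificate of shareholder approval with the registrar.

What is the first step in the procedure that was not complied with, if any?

(1) due by Nov 1, 2027 + 60 days = Dec 31, 2027; completed Dec 29, 2027, before the deadline.
(2) due by Dec 29, 2027 + 14 days = Jan 12, 2028; Dec 30, 2027 is within that limit.
(3) permitted from Jan 25, 2028 + 15 days = Feb 9, 2028 onward; done Jan 27, 2028 — 13 days too early.

Step 3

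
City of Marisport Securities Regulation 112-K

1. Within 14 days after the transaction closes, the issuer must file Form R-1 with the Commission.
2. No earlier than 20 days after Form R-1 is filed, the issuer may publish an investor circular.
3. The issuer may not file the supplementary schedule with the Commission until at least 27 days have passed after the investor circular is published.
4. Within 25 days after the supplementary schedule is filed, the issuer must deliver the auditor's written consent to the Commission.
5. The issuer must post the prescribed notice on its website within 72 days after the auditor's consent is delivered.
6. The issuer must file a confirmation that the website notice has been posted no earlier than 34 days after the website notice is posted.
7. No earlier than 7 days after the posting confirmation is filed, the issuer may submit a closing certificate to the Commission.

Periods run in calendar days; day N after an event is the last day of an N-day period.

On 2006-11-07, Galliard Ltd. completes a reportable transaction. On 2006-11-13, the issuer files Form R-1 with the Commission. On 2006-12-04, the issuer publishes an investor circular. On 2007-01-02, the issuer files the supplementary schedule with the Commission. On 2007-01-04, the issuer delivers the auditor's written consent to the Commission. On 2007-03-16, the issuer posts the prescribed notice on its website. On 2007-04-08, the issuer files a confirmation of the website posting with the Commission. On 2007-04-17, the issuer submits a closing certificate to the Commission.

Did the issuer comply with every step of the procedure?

No

(1) due by 2006-11-07 + 14 days = 2006-11-21; done 2006-11-13 — timely.
(2) permitted from 2006-11-13 + 20 days = 2006-12-03 onward; done 2006-12-04, after the minimum wait.
(3) permitted from 2006-12-04 + 27 days = 2006-12-31 onward; done 2007-01-02, after the minimum wait.
(4) due by 2007-01-02 + 25 days = 2007-01-27; 2007-01-04 is within that limit.
(5) due by 2007-01-04 + 72 days = 2007-03-17; 2007-03-16 is within that limit.
(6) permitted from 2007-03-16 + 34 days = 2007-04-19 onward; done 2007-04-08 — 11 days too early.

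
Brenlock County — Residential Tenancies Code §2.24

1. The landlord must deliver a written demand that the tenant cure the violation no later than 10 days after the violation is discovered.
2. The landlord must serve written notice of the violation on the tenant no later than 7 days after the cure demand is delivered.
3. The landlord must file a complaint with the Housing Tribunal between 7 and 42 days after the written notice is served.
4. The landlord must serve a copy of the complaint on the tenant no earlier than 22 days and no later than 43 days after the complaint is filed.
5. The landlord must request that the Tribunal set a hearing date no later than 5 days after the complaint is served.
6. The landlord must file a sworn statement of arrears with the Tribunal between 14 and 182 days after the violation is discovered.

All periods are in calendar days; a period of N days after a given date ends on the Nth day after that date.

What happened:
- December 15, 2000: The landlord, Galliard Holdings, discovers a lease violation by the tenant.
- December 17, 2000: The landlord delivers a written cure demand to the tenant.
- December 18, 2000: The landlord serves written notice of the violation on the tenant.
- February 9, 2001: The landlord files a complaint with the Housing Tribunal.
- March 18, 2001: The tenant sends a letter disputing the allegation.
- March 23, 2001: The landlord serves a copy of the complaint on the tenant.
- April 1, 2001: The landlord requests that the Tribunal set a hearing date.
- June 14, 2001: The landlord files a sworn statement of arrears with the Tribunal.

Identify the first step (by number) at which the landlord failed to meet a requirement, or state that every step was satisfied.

(1) due by December 15, 2000 + 10 days = December 25, 2000; done December 17, 2000 — timely.
(2) due by December 17, 2000 + 7 days = December 24, 2000; done December 18, 2000 — timely.
(3) the permitted window runs from December 18, 2000 + 7 = December 25, 2000 to December 18, 2000 + 42 = January 29, 2001; done February 9, 2001 — 11 days after the window closed.

Step 3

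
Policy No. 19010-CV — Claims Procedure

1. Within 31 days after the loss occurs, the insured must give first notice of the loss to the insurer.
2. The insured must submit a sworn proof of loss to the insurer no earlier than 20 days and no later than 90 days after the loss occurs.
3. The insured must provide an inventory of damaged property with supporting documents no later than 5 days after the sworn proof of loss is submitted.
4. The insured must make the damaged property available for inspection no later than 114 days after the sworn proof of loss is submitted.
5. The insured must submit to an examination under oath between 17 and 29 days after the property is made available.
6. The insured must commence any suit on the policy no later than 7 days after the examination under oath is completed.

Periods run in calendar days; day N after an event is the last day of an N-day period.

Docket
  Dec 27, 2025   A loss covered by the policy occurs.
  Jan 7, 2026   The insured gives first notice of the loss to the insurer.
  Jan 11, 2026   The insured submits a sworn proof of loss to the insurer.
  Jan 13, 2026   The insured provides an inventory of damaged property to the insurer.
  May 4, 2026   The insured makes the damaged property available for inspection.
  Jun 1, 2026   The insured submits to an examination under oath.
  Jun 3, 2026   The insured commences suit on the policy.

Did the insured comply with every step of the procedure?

No

Step 1 — counting 31 days from Dec 27, 2025 (when the loss occurs) gives a deadline of Jan 27, 2026; done Jan 7, 2026 — timely.
Step 2 — 20 and 90 days from Dec 27, 2025 (when the loss occurs) are Jan 16, 2026 and Mar 27, 2026 respectively; Jan 11, 2026 is 5 days too early.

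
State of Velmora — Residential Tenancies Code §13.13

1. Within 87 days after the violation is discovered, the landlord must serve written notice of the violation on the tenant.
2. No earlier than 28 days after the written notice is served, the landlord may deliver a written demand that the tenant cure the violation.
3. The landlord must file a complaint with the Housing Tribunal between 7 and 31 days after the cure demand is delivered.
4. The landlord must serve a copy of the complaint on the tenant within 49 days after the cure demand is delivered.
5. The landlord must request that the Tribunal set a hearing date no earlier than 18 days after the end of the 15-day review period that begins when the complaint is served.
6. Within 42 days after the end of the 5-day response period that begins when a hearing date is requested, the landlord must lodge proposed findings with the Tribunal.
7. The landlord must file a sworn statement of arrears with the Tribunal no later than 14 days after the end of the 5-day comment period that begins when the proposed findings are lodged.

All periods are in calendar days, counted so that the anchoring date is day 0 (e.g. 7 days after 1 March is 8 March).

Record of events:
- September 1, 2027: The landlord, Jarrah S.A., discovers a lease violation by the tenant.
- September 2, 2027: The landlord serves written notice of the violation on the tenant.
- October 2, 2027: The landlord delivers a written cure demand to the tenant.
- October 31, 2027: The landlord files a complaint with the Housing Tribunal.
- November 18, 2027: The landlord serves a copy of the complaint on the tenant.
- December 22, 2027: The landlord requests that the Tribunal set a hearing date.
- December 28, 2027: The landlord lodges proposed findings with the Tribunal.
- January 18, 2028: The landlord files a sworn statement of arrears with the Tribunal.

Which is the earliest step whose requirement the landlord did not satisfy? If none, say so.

Step 7

Step 1: 87 days after September 1, 2027 (when the violation is discovered) is November 27, 2027; completed September 2, 2027, before the deadline.
Step 2: the earliest permitted date is 28 days after September 2, 2027 (when the written notice is served), i.e. September 30, 2027; October 2, 2027 is on or after that date.
Step 3: the window is 7–31 days after October 2, 2027 (when the cure demand is delivered), so October 9, 2027 through November 2, 2027; done October 31, 2027 — within the window.
Step 4: 49 days after October 2, 2027 (when the cure demand is delivered) is November 20, 2027; done November 18, 2027 — timely.
Step 5: the earliest permitted date is 18 days after December 3, 2027 (end of the 15-day review period, which began when the complaint is served on November 18, 2027), i.e. December 21, 2027; done December 22, 2027 — permitted.
Step 6: 42 days after December 27, 2027 (end of the 5-day response period, which began when a hearing date is requested on December 22, 2027) is February 7, 2028; December 28, 2027 is within that limit.
Step 7: 14 days after January 2, 2028 (end of the 5-day comment period, which began when the proposed findings are lodged on December 28, 2027) is January 16, 2028; not done until January 18, 2028, 2 days after the deadline.
No need to go further; step 7 was not satisfied.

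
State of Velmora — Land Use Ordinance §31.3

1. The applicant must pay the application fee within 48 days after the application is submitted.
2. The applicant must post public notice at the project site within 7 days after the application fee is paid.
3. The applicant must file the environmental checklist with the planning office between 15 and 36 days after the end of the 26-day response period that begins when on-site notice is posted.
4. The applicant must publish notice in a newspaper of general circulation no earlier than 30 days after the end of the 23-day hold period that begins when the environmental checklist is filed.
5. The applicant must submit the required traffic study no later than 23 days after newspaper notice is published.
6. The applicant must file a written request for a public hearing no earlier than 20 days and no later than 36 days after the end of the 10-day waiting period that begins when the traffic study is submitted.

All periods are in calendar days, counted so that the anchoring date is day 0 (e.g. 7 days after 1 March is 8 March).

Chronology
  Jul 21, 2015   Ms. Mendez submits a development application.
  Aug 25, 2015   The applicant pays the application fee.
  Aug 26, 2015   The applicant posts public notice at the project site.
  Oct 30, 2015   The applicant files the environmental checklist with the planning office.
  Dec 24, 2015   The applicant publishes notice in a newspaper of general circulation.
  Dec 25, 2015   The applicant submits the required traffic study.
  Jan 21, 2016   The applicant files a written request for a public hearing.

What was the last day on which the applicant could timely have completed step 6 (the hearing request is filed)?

Feb 9, 2016

The traffic study is submitted on Dec 25, 2015; the 10-day waiting period therefore ends Jan 4, 2016, and step 6 runs from that date. The window is 20–36 days after Jan 4, 2016; it closes on Feb 9, 2016.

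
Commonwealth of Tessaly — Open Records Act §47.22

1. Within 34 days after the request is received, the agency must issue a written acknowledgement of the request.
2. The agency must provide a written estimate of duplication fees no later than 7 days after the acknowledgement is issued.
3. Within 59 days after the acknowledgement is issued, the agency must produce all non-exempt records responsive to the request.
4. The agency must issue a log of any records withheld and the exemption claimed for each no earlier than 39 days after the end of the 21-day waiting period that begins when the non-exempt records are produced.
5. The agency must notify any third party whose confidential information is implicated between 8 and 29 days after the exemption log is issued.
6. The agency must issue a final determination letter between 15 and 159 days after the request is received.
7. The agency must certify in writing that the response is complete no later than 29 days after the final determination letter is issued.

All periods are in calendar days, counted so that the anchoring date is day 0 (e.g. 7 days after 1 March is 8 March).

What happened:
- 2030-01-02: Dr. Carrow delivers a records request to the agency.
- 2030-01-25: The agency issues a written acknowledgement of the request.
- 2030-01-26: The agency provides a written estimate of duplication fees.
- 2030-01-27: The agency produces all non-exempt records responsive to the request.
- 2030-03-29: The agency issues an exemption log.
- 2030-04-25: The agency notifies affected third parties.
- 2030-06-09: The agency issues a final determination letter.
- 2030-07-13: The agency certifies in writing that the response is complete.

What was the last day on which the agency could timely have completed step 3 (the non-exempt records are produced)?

2030-03-25

Step 3 runs from 2030-01-25, when the acknowledgement is issued. 59 days after 2030-01-25 is 2030-03-25.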